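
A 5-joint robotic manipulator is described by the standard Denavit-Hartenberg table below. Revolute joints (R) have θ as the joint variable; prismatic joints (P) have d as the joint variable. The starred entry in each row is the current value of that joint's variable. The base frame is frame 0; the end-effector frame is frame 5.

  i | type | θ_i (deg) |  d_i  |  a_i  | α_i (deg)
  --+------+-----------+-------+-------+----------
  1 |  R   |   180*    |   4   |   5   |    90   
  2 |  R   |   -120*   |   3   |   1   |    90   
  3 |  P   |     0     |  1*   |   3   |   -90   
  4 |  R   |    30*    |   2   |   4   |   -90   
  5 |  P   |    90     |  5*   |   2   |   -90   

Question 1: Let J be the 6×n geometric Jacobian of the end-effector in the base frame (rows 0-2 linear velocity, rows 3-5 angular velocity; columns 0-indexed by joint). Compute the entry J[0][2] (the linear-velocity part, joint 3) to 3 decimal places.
prismatic axis z_2 = (0.8660,-0.0000,0.5000)
J_v[:, 2] = z_2; J_ω[:, 2] = (0,0,0)
entry J[0][2] = 0.8660

0.866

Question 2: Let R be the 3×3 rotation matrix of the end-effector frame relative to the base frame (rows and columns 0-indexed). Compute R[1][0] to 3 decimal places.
End-effector x-axis (col 0 of R) = (-0.0000,-1.0000,-0.0000)
R[1][0] = -1.0000

-1.000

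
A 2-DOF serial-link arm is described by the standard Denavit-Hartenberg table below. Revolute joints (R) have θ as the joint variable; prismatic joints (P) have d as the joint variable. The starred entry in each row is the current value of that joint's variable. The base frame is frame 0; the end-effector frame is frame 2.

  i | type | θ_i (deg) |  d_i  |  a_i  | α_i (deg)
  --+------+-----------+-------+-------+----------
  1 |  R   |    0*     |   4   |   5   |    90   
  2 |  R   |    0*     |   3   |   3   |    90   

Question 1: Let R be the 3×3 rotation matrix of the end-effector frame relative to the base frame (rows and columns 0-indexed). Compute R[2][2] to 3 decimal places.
End-effector z-axis (col 2 of R) = (0.0000,-0.0000,-1.0000)
R[2][2] = -1.0000

-1.000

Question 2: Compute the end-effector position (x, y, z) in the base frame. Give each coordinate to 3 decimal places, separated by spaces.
8.000 -3.000 4.000

after link 1: o_1 = (5.0000, 0.0000, 4.0000)
after link 2: o_2 = (8.0000, -3.0000, 4.0000)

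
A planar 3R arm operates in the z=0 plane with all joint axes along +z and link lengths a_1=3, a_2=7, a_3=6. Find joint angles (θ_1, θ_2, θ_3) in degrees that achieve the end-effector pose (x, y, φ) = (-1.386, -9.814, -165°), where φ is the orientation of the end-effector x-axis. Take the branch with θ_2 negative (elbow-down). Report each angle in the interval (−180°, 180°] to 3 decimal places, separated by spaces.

wrist centre = target − a_3·(cos φ, sin φ) = (4.4096, -8.2611)
cos θ_2 = (87.6897−3²−7²)/(2·3·7) = 0.7069; θ_2 = -45.0169° (elbow-down)
β = atan2(-8.2611,4.4096) = -61.9078°; ψ = atan2(-4.9512,7.9483) = -31.9199°
θ_1 = β − ψ = -29.9879°
θ_3 = φ − θ_1 − θ_2 = -89.9952° (wrapped to (-180°,180°])

-29.988 -45.017 -89.995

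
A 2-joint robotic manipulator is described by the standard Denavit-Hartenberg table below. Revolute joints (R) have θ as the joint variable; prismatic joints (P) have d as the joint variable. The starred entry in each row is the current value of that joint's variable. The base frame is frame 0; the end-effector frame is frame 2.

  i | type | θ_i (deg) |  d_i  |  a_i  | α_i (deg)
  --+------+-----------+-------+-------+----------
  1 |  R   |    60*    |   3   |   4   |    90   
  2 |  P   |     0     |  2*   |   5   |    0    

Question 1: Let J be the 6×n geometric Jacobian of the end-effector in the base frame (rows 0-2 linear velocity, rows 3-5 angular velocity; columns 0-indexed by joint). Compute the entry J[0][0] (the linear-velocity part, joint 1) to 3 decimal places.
axis z_0 = ẑ; lever o_n−o_0 = (6.2321,6.7942,3.0000)
cross product → J_v[:, 0] = (-6.7942,6.2321,0.0000)
J_ω[:, 0] = z_0
entry J[0][0] = -6.7942

-6.794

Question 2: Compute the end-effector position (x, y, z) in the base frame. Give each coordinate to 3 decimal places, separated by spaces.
6.232 6.794 3.000

after link 1: o_1 = (2.0000, 3.4641, 3.0000)
after link 2: o_2 = (6.2321, 6.7942, 3.0000)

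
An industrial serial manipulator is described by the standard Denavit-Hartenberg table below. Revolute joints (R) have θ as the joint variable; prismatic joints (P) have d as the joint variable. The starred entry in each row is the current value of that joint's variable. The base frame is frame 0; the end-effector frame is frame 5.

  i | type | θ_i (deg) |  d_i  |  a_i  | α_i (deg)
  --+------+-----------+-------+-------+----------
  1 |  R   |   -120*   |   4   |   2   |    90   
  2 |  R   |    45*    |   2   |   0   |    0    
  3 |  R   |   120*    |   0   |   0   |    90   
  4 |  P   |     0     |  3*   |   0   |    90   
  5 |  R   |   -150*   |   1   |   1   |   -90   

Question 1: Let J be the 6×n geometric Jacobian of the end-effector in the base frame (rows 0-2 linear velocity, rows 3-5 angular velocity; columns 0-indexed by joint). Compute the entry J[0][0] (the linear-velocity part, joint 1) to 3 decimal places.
axis z_0 = ẑ; lever o_n−o_0 = (-2.6078,-2.5169,6.1907)
cross product → J_v[:, 0] = (2.5169,-2.6078,0.0000)
J_ω[:, 0] = z_0
entry J[0][0] = 2.5169

2.517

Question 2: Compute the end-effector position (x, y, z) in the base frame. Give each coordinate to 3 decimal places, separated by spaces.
after link 1: o_1 = (-1.0000, -1.7321, 4.0000)
after link 2: o_2 = (-2.7321, -0.7321, 4.0000)
after link 3: o_3 = (-2.7321, -0.7321, 4.0000)
after link 4: o_4 = (-3.1203, -1.4045, 6.8978)
after link 5: o_5 = (-2.6078, -2.5169, 6.1907)

-2.608 -2.517 6.191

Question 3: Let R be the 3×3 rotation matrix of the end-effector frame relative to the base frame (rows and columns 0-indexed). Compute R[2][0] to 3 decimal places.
-0.707

End-effector x-axis (col 0 of R) = (-0.3536,-0.6124,-0.7071)
R[2][0] = -0.7071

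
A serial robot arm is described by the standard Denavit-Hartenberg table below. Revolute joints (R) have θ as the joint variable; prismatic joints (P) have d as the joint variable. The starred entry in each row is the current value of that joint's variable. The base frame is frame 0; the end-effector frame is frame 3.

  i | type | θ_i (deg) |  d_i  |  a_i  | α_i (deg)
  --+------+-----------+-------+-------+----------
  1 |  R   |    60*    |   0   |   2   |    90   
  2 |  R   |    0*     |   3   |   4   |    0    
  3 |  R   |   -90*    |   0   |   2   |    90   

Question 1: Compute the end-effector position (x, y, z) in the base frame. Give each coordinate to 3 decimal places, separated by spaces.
5.598 3.696 -2.000

after link 1: o_1 = (1.0000, 1.7321, 0.0000)
after link 2: o_2 = (5.5981, 3.6962, 0.0000)
after link 3: o_3 = (5.5981, 3.6962, -2.0000)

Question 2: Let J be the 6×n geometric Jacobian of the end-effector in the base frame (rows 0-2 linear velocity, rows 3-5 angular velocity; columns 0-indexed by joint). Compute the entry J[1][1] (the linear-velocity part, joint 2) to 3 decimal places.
1.732

axis z_1 = (0.8660,-0.5000,0.0000); lever o_n−o_1 = (4.5981,1.9641,-2.0000)
cross product → J_v[:, 1] = (1.0000,1.7321,4.0000)
J_ω[:, 1] = z_1
entry J[1][1] = 1.7321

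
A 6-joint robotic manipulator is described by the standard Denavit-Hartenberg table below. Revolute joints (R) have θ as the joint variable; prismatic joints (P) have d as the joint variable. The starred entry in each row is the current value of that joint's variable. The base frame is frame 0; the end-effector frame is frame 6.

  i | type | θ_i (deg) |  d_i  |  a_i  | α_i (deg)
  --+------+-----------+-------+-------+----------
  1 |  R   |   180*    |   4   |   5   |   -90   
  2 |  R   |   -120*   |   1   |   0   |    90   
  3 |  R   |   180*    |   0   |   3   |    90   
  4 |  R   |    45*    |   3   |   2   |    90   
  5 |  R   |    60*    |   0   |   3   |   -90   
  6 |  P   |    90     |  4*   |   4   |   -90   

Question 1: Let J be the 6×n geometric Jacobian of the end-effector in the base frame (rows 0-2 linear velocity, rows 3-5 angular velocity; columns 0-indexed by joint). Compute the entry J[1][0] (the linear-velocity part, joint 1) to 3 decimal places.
axis z_0 = ẑ; lever o_n−o_0 = (-2.6270,-8.5981,2.4025)
cross product → J_v[:, 0] = (8.5981,-2.6270,0.0000)
J_ω[:, 0] = z_0
entry J[1][0] = -2.6270

-2.627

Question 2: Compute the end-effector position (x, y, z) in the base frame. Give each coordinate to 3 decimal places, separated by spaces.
-2.627 -8.598 2.403

after link 1: o_1 = (-5.0000, 0.0000, 4.0000)
after link 2: o_2 = (-5.0000, -1.0000, 4.0000)
after link 3: o_3 = (-6.5000, -1.0000, 1.4019)
after link 4: o_4 = (-5.9824, -4.0000, -0.5299)
after link 5: o_5 = (-5.5941, -6.5981, -1.9788)
after link 6: o_6 = (-2.6270, -8.5981, 2.4025)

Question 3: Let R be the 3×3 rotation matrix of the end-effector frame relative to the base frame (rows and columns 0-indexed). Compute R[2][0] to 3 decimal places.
End-effector x-axis (col 0 of R) = (0.9659,-0.0000,0.2588)
R[2][0] = 0.2588

0.259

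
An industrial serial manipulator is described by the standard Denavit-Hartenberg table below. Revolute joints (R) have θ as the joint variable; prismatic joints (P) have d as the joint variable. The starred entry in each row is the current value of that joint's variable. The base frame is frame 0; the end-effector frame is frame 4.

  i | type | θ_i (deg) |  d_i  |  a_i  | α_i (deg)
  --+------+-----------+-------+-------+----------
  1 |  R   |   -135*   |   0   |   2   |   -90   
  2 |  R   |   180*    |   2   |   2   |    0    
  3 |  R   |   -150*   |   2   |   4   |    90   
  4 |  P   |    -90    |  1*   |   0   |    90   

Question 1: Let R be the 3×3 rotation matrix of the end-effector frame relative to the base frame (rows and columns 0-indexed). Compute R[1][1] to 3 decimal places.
End-effector y-axis (col 1 of R) = (-0.3536,-0.3536,0.8660)
R[1][1] = -0.3536

-0.354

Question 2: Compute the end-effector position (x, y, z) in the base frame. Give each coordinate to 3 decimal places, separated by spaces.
after link 1: o_1 = (-1.4142, -1.4142, 0.0000)
after link 2: o_2 = (1.4142, -1.4142, -0.0000)
after link 3: o_3 = (0.3789, -5.2779, -2.0000)
after link 4: o_4 = (0.0254, -5.6315, -1.1340)

0.025 -5.631 -1.134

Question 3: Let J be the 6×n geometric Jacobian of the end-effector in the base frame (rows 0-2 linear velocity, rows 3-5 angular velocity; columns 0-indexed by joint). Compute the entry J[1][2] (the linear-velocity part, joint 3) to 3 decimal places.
axis z_2 = (0.7071,-0.7071,0.0000); lever o_n−o_2 = (-1.3888,-4.2173,-1.1340)
cross product → J_v[:, 2] = (0.8018,0.8018,-3.9641)
J_ω[:, 2] = z_2
entry J[1][2] = 0.8018

0.802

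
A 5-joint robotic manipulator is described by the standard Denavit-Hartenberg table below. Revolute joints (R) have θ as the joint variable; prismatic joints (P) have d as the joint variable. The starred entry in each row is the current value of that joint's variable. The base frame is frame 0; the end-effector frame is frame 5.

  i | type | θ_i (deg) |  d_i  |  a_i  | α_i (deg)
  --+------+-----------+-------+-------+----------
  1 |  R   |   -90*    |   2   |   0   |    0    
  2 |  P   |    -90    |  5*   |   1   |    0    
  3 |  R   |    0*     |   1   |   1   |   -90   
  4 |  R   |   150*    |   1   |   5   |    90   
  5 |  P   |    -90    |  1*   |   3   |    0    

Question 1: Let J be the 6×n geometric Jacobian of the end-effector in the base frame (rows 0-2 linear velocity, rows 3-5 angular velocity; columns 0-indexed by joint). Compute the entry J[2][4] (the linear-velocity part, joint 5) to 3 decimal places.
-0.866

prismatic axis z_4 = (-0.5000,-0.0000,-0.8660)
J_v[:, 4] = z_4; J_ω[:, 4] = (0,0,0)
entry J[2][4] = -0.8660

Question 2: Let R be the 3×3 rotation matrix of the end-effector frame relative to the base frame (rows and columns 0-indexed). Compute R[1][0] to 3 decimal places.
1.000

End-effector x-axis (col 0 of R) = (-0.0000,1.0000,-0.0000)
R[1][0] = 1.0000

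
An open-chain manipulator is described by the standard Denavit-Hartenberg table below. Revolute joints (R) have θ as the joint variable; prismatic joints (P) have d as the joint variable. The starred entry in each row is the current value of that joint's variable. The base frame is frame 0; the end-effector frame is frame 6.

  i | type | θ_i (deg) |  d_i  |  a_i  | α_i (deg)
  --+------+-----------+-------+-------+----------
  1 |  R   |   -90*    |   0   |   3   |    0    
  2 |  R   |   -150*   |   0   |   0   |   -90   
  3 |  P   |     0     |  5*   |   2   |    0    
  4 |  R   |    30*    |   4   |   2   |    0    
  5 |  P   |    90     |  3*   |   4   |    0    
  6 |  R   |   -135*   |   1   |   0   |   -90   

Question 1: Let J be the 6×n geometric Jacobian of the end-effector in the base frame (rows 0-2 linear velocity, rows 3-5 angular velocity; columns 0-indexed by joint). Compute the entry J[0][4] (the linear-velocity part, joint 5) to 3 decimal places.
prismatic axis z_4 = (-0.8660,-0.5000,0.0000)
J_v[:, 4] = z_4; J_ω[:, 4] = (0,0,0)
entry J[0][4] = -0.8660

-0.866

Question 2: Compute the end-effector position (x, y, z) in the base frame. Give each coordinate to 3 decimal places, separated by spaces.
after link 1: o_1 = (0.0000, -3.0000, 0.0000)
after link 2: o_2 = (0.0000, -3.0000, 0.0000)
after link 3: o_3 = (-5.3301, -3.7679, 0.0000)
after link 4: o_4 = (-9.6603, -4.2679, -1.0000)
after link 5: o_5 = (-11.2583, -7.5000, -4.4641)
after link 6: o_6 = (-12.1244, -8.0000, -4.4641)

-12.124 -8.000 -4.464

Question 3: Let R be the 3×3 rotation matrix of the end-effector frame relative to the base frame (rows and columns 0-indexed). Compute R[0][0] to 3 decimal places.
-0.483

End-effector x-axis (col 0 of R) = (-0.4830,0.8365,0.2588)
R[0][0] = -0.4830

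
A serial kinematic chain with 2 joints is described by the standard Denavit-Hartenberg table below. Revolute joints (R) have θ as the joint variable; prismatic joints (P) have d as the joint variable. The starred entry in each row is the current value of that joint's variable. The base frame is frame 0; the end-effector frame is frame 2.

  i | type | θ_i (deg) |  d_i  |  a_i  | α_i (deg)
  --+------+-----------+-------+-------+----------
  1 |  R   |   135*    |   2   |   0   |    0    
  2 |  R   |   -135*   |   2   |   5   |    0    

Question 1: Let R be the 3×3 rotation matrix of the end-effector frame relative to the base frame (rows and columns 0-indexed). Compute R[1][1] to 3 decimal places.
End-effector y-axis (col 1 of R) = (0.0000,1.0000,0.0000)
R[1][1] = 1.0000

1.000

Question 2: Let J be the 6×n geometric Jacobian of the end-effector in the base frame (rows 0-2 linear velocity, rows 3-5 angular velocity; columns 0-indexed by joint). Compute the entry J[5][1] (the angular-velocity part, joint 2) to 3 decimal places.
1.000

axis z_1 = (0.0000,0.0000,1.0000); lever o_n−o_1 = (5.0000,0.0000,2.0000)
cross product → J_v[:, 1] = (0.0000,5.0000,0.0000)
J_ω[:, 1] = z_1
entry J[5][1] = 1.0000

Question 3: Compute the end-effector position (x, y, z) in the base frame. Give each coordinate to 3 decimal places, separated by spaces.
after link 1: o_1 = (0.0000, 0.0000, 2.0000)
after link 2: o_2 = (5.0000, 0.0000, 4.0000)

5.000 0.000 4.000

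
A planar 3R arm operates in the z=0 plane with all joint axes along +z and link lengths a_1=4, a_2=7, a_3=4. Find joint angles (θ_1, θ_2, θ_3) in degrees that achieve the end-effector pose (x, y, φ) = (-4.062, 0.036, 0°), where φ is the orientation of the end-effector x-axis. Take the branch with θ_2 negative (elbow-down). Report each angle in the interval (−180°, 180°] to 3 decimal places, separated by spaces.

wrist centre = target − a_3·(cos φ, sin φ) = (-8.0620, 0.0360)
cos θ_2 = (64.9971−4²−7²)/(2·4·7) = -0.0001; θ_2 = -90.0029° (elbow-down)
β = atan2(0.0360,-8.0620) = 179.7442°; ψ = atan2(-7.0000,3.9996) = -60.2573°
θ_1 = β − ψ = 240.0015°
θ_3 = φ − θ_1 − θ_2 = -149.9986° (wrapped to (-180°,180°])

-119.999 -90.003 -149.999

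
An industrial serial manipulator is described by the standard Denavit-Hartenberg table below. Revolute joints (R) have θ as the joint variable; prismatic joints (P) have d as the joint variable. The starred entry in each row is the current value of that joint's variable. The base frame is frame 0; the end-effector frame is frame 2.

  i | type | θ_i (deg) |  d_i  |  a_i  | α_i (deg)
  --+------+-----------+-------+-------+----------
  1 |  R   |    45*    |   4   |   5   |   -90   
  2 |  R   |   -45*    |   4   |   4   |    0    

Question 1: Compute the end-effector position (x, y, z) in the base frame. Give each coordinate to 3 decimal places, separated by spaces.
after link 1: o_1 = (3.5355, 3.5355, 4.0000)
after link 2: o_2 = (2.7071, 8.3640, 6.8284)

2.707 8.364 6.828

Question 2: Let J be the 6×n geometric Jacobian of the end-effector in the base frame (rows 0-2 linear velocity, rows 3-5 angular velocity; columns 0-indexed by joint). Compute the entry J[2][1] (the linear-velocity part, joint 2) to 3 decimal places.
-2.828

axis z_1 = (-0.7071,0.7071,0.0000); lever o_n−o_1 = (-0.8284,4.8284,2.8284)
cross product → J_v[:, 1] = (2.0000,2.0000,-2.8284)
J_ω[:, 1] = z_1
entry J[2][1] = -2.8284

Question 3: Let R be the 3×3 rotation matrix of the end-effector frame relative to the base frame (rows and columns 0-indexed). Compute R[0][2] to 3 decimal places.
End-effector z-axis (col 2 of R) = (-0.7071,0.7071,0.0000)
R[0][2] = -0.7071

-0.707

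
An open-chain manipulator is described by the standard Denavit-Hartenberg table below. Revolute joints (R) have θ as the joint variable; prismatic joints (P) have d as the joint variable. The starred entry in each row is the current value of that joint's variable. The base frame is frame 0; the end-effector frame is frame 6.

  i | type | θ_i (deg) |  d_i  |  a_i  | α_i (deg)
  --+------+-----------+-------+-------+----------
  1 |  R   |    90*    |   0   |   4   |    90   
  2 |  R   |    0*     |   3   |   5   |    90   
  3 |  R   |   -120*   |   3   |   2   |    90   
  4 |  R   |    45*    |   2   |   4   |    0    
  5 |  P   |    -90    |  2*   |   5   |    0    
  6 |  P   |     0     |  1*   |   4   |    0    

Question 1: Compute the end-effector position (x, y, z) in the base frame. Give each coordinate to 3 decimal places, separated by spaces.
after link 1: o_1 = (0.0000, 4.0000, 0.0000)
after link 2: o_2 = (3.0000, 9.0000, 0.0000)
after link 3: o_3 = (1.2679, 8.0000, -3.0000)
after link 4: o_4 = (-0.1815, 4.8537, -5.8284)
after link 5: o_5 = (-2.2434, 1.3539, -2.2929)
after link 6: o_6 = (-4.1929, -0.9263, 0.5355)

-4.193 -0.926 0.536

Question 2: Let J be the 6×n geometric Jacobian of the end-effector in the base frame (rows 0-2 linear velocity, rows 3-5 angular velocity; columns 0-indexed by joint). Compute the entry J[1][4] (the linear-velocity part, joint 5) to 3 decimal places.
-0.866

prismatic axis z_4 = (0.5000,-0.8660,-0.0000)
J_v[:, 4] = z_4; J_ω[:, 4] = (0,0,0)
entry J[1][4] = -0.8660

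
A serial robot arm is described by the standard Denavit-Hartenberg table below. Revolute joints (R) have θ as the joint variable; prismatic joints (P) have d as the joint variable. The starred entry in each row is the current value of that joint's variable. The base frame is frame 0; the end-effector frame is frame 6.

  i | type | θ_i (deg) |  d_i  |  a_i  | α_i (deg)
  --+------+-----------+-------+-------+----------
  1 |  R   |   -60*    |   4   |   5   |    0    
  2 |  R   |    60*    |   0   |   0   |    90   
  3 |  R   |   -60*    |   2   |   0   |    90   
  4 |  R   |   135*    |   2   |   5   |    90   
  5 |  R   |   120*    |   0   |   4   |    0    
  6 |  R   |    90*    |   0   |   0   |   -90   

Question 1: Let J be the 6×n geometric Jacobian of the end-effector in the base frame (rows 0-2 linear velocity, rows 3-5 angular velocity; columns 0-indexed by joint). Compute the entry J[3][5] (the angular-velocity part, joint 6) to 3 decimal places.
0.354

axis z_5 = (0.3536,-0.7071,-0.6124); lever o_n−o_5 = (0.0000,0.0000,0.0000)
cross product → J_v[:, 5] = (0.0000,-0.0000,0.0000)
J_ω[:, 5] = z_5
entry J[3][5] = 0.3536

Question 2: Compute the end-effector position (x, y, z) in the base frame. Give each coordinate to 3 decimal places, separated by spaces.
after link 1: o_1 = (2.5000, -4.3301, 4.0000)
after link 2: o_2 = (2.5000, -4.3301, 4.0000)
after link 3: o_3 = (2.5000, -6.3301, 4.0000)
after link 4: o_4 = (-0.9998, -9.8657, 6.0619)
after link 5: o_5 = (-3.2927, -8.4514, 3.1051)
after link 6: o_6 = (-3.2927, -8.4514, 3.1051)

-3.293 -8.451 3.105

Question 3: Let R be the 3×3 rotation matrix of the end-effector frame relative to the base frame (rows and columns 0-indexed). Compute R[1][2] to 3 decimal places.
-0.354

End-effector z-axis (col 2 of R) = (0.5732,-0.3536,0.7392)
R[1][2] = -0.3536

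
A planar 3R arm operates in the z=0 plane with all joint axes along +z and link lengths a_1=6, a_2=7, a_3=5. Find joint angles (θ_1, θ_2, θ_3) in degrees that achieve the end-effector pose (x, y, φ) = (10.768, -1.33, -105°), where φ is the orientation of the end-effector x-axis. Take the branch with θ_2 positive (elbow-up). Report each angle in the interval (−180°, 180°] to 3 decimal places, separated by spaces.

-0.005 30.006 -135.001

wrist centre = target − a_3·(cos φ, sin φ) = (12.0621, 3.4996)
cos θ_2 = (157.7415−6²−7²)/(2·6·7) = 0.8660; θ_2 = 30.0063° (elbow-up)
β = atan2(3.4996,12.0621) = 16.1793°; ψ = atan2(3.5007,12.0618) = 16.1842°
θ_1 = β − ψ = -0.0049°
θ_3 = φ − θ_1 − θ_2 = -135.0014° (wrapped to (-180°,180°])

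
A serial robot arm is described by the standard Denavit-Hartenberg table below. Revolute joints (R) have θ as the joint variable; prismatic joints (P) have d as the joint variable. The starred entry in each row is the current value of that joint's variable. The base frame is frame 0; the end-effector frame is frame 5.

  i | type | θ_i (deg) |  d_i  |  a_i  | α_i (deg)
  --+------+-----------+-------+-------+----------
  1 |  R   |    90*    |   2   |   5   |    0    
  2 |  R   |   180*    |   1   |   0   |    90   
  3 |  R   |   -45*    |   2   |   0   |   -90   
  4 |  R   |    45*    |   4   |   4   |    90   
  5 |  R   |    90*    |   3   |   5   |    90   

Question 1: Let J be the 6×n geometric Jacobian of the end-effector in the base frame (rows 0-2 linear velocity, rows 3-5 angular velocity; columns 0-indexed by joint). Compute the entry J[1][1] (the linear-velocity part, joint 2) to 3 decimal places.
-1.293

axis z_1 = (0.0000,0.0000,1.0000); lever o_n−o_1 = (-1.2929,-9.8640,3.8640)
cross product → J_v[:, 1] = (9.8640,-1.2929,0.0000)
J_ω[:, 1] = z_1
entry J[1][1] = -1.2929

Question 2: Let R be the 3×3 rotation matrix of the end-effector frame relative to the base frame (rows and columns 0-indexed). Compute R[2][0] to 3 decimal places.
0.707

End-effector x-axis (col 0 of R) = (-0.0000,-0.7071,0.7071)
R[2][0] = 0.7071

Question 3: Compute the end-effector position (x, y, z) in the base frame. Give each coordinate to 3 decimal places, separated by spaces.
-1.293 -4.864 5.864

after link 1: o_1 = (0.0000, 5.0000, 2.0000)
after link 2: o_2 = (0.0000, 5.0000, 3.0000)
after link 3: o_3 = (-2.0000, 5.0000, 3.0000)
after link 4: o_4 = (0.8284, 0.1716, 3.8284)
after link 5: o_5 = (-1.2929, -4.8640, 5.8640)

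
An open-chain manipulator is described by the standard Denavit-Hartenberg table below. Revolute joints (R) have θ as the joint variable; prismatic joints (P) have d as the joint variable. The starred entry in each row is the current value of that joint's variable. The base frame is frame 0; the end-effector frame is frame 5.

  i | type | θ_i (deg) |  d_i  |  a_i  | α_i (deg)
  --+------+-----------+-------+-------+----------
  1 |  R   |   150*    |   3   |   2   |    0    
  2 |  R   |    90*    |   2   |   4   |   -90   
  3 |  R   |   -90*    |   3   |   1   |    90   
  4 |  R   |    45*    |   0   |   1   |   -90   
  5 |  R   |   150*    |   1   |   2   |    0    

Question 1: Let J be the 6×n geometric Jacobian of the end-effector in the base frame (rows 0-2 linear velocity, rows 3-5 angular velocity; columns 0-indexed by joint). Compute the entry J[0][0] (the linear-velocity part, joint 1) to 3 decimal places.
axis z_0 = ẑ; lever o_n−o_0 = (-1.4699,-4.9249,4.7753)
cross product → J_v[:, 0] = (4.9249,-1.4699,0.0000)
J_ω[:, 0] = z_0
entry J[0][0] = 4.9249

4.925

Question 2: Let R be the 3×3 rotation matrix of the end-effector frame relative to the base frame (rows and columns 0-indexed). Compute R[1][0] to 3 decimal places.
End-effector x-axis (col 0 of R) = (-0.7803,-0.1268,-0.6124)
R[1][0] = -0.1268

-0.127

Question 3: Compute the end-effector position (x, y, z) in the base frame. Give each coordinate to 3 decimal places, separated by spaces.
after link 1: o_1 = (-1.7321, 1.0000, 3.0000)
after link 2: o_2 = (-3.7321, -2.4641, 5.0000)
after link 3: o_3 = (-1.1340, -3.9641, 6.0000)
after link 4: o_4 = (-0.5216, -4.3177, 6.7071)
after link 5: o_5 = (-1.4699, -4.9249, 4.7753)

-1.470 -4.925 4.775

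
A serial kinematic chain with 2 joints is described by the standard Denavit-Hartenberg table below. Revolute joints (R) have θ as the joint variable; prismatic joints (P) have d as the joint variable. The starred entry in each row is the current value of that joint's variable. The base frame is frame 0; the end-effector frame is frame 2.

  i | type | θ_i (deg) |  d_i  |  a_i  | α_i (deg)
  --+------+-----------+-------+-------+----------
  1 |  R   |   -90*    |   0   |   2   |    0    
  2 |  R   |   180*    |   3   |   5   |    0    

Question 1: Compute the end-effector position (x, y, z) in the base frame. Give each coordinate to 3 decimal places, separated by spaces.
after link 1: o_1 = (0.0000, -2.0000, 0.0000)
after link 2: o_2 = (0.0000, 3.0000, 3.0000)

0.000 3.000 3.000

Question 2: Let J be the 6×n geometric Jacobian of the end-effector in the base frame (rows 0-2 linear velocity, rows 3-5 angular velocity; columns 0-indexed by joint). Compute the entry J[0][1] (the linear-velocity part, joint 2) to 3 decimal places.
axis z_1 = (0.0000,0.0000,1.0000); lever o_n−o_1 = (0.0000,5.0000,3.0000)
cross product → J_v[:, 1] = (-5.0000,0.0000,0.0000)
J_ω[:, 1] = z_1
entry J[0][1] = -5.0000

-5.000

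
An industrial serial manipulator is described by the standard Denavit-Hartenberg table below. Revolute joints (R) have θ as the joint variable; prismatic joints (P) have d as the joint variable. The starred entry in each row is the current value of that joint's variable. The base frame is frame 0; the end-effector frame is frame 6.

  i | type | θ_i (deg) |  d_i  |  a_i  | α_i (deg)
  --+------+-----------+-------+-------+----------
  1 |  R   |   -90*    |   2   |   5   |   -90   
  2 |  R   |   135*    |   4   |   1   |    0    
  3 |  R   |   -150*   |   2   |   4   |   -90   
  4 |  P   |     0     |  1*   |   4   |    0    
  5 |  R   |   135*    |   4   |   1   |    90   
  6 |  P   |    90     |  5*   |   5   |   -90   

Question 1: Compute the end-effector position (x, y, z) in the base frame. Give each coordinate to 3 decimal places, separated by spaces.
1.757 -17.341 -5.564

after link 1: o_1 = (0.0000, -5.0000, 2.0000)
after link 2: o_2 = (4.0000, -4.2929, 1.2929)
after link 3: o_3 = (6.0000, -8.1566, 2.3282)
after link 4: o_4 = (6.0000, -12.2791, 2.3975)
after link 5: o_5 = (5.2929, -12.6314, -1.6492)
after link 6: o_6 = (1.7574, -17.3405, -5.5638)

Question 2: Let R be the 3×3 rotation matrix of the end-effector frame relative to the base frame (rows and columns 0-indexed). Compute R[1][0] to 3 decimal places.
-0.259

End-effector x-axis (col 0 of R) = (0.0000,-0.2588,-0.9659)
R[1][0] = -0.2588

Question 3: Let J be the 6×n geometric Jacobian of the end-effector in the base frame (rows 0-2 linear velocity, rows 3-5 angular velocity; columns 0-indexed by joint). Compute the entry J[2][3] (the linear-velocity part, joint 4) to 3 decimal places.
-0.966

prismatic axis z_3 = (0.0000,-0.2588,-0.9659)
J_v[:, 3] = z_3; J_ω[:, 3] = (0,0,0)
entry J[2][3] = -0.9659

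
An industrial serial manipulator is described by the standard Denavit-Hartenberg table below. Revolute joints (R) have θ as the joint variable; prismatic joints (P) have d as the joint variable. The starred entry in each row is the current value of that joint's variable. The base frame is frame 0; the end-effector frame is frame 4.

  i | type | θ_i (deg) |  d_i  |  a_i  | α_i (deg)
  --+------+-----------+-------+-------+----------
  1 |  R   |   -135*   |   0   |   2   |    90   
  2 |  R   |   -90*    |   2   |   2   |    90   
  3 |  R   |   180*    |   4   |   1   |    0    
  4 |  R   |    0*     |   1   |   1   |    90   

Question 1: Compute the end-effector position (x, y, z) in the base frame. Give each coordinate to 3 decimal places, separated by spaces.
0.707 3.536 -0.000

after link 1: o_1 = (-1.4142, -1.4142, 0.0000)
after link 2: o_2 = (-2.8284, -0.0000, -2.0000)
after link 3: o_3 = (-0.0000, 2.8284, -1.0000)
after link 4: o_4 = (0.7071, 3.5355, -0.0000)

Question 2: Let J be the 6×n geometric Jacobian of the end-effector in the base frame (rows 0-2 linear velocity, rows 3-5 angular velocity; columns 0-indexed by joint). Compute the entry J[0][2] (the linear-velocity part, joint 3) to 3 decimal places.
axis z_2 = (0.7071,0.7071,-0.0000); lever o_n−o_2 = (3.5355,3.5355,2.0000)
cross product → J_v[:, 2] = (1.4142,-1.4142,0.0000)
J_ω[:, 2] = z_2
entry J[0][2] = 1.4142

1.414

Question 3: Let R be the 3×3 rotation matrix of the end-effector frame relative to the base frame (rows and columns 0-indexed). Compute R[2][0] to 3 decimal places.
End-effector x-axis (col 0 of R) = (-0.0000,0.0000,1.0000)
R[2][0] = 1.0000

1.000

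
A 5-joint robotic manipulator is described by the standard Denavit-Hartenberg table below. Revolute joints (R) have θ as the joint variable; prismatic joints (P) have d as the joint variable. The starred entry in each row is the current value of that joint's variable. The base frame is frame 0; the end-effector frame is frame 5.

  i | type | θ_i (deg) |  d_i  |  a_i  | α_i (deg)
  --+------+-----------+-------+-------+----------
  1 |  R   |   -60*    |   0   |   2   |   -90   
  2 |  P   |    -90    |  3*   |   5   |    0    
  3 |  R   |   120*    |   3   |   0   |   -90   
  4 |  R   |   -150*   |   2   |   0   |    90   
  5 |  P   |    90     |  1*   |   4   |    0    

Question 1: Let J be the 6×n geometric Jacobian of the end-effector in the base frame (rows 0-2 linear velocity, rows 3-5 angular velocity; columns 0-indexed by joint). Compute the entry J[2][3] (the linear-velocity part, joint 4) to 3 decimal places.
axis z_3 = (-0.2500,0.4330,-0.8660); lever o_n−o_3 = (-2.4665,2.5401,-4.9462)
cross product → J_v[:, 3] = (0.0580,0.8995,0.4330)
J_ω[:, 3] = z_3
entry J[2][3] = 0.4330

0.433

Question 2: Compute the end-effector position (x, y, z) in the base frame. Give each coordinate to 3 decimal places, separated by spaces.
3.730 3.808 0.054

after link 1: o_1 = (1.0000, -1.7321, 0.0000)
after link 2: o_2 = (3.5981, -0.2321, 5.0000)
after link 3: o_3 = (6.1962, 1.2679, 5.0000)
after link 4: o_4 = (5.6962, 2.1340, 3.2679)
after link 5: o_5 = (3.7296, 3.8080, 0.0538)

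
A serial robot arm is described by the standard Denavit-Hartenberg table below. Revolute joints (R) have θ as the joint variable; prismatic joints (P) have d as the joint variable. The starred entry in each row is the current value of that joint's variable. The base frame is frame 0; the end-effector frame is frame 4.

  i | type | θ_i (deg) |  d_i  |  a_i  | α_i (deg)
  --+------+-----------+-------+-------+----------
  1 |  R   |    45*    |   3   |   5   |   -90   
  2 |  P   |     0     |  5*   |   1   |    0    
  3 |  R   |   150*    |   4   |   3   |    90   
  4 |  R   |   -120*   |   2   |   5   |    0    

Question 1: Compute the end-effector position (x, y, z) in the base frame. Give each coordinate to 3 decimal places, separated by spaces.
1.341 7.946 1.018

after link 1: o_1 = (3.5355, 3.5355, 3.0000)
after link 2: o_2 = (0.7071, 7.7782, 3.0000)
after link 3: o_3 = (-3.9584, 8.7695, 1.5000)
after link 4: o_4 = (1.3415, 7.9457, 1.0179)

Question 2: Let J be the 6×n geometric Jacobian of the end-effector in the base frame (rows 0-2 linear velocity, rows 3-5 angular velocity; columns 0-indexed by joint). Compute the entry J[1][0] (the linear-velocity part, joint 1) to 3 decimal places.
1.341

axis z_0 = ẑ; lever o_n−o_0 = (1.3415,7.9457,1.0179)
cross product → J_v[:, 0] = (-7.9457,1.3415,0.0000)
J_ω[:, 0] = z_0
entry J[1][0] = 1.3415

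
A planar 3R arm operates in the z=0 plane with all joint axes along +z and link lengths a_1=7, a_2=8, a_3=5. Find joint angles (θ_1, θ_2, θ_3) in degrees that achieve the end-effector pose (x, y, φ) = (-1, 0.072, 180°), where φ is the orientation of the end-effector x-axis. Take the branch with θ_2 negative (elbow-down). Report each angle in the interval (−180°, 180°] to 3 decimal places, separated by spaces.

wrist centre = target − a_3·(cos φ, sin φ) = (4.0000, 0.0720)
cos θ_2 = (16.0052−7²−8²)/(2·7·8) = -0.8660; θ_2 = -150.0000° (elbow-down)
β = atan2(0.0720,4.0000) = 1.0312°; ψ = atan2(-4.0000,0.0718) = -88.9717°
θ_1 = β − ψ = 90.0029°
θ_3 = φ − θ_1 − θ_2 = -120.0029° (wrapped to (-180°,180°])

90.003 -150.000 -120.003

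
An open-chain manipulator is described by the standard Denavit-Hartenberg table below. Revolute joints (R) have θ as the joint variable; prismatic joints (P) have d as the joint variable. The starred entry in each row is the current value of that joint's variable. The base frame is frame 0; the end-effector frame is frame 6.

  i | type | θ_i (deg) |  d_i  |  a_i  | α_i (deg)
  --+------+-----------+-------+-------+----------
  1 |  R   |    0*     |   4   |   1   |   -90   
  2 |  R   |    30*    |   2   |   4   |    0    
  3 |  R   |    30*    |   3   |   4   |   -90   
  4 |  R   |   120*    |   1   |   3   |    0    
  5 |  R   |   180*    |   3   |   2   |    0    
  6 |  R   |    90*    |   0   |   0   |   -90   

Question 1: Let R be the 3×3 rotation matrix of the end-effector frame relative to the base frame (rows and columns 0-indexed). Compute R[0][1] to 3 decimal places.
0.866

End-effector y-axis (col 1 of R) = (0.8660,-0.0000,0.5000)
R[0][1] = 0.8660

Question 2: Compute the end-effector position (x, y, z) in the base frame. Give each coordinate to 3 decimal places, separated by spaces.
2.750 4.134 -3.031

after link 1: o_1 = (1.0000, 0.0000, 4.0000)
after link 2: o_2 = (4.4641, 2.0000, 2.0000)
after link 3: o_3 = (6.4641, 5.0000, -1.4641)
after link 4: o_4 = (4.8481, 2.4019, -0.6651)
after link 5: o_5 = (2.7500, 4.1340, -3.0311)
after link 6: o_6 = (2.7500, 4.1340, -3.0311)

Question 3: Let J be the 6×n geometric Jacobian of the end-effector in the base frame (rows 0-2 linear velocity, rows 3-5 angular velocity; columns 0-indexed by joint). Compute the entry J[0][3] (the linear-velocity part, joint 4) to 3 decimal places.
axis z_3 = (-0.8660,0.0000,-0.5000); lever o_n−o_3 = (-3.7141,-0.8660,-1.5670)
cross product → J_v[:, 3] = (-0.4330,0.5000,0.7500)
J_ω[:, 3] = z_3
entry J[0][3] = -0.4330

-0.433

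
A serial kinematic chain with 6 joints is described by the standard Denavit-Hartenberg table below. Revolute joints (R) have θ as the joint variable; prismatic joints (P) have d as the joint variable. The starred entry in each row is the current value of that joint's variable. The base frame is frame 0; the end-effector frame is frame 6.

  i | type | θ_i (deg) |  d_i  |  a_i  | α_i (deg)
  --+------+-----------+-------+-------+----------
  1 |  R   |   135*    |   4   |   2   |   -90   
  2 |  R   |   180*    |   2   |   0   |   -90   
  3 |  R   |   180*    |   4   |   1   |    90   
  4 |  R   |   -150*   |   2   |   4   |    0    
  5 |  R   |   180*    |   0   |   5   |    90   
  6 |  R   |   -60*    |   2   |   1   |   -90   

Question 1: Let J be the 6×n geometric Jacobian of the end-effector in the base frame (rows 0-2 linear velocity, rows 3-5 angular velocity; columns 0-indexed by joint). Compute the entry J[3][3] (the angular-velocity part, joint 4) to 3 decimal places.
0.707

axis z_3 = (0.7071,0.7071,0.0000); lever o_n−o_3 = (-0.8238,2.4275,-0.9821)
cross product → J_v[:, 3] = (-0.6944,0.6944,2.2990)
J_ω[:, 3] = z_3
entry J[3][3] = 0.7071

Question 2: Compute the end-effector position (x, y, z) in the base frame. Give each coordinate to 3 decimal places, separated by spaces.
after link 1: o_1 = (-1.4142, 1.4142, 4.0000)
after link 2: o_2 = (-2.8284, 0.0000, 4.0000)
after link 3: o_3 = (-3.5355, 0.7071, 8.0000)
after link 4: o_4 = (0.3282, -0.3282, 6.0000)
after link 5: o_5 = (-2.7337, 2.7337, 8.5000)
after link 6: o_6 = (-4.3594, 3.1346, 7.0179)

-4.359 3.135 7.018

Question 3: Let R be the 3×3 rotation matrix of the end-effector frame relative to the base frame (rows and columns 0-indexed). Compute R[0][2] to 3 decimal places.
-0.177

End-effector z-axis (col 2 of R) = (-0.1768,0.8839,0.4330)
R[0][2] = -0.1768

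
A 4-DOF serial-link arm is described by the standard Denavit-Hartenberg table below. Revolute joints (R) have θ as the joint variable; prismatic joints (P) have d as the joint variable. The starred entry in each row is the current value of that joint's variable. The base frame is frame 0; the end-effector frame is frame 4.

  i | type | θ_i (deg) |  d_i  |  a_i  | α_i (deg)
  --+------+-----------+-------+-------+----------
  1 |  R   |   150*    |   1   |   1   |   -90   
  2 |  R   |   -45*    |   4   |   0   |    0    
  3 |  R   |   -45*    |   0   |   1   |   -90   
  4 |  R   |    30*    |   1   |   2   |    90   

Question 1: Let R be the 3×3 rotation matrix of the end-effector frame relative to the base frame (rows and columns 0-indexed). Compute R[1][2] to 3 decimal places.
End-effector z-axis (col 2 of R) = (-0.4330,-0.7500,0.5000)
R[1][2] = -0.7500

-0.750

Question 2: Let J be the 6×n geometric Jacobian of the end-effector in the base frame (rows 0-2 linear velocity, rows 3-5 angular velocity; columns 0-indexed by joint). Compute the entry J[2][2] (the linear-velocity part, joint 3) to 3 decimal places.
-1.000

axis z_2 = (-0.5000,-0.8660,0.0000); lever o_n−o_2 = (-0.3660,1.3660,2.7321)
cross product → J_v[:, 2] = (-2.3660,1.3660,-1.0000)
J_ω[:, 2] = z_2
entry J[2][2] = -1.0000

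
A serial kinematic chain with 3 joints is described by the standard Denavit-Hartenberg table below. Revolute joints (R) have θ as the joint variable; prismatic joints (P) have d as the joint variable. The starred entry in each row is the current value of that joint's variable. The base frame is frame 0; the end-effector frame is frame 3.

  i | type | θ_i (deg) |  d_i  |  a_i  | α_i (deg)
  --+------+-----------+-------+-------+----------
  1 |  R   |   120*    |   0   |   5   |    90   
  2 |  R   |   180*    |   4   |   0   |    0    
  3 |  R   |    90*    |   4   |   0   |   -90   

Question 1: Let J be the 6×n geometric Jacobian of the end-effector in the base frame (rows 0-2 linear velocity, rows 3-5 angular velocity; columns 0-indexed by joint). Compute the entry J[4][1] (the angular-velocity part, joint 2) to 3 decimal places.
axis z_1 = (0.8660,0.5000,0.0000); lever o_n−o_1 = (6.9282,4.0000,0.0000)
cross product → J_v[:, 1] = (0.0000,0.0000,-0.0000)
J_ω[:, 1] = z_1
entry J[4][1] = 0.5000

0.500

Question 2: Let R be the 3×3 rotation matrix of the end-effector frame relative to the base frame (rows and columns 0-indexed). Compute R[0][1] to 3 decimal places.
End-effector y-axis (col 1 of R) = (-0.8660,-0.5000,-0.0000)
R[0][1] = -0.8660

-0.866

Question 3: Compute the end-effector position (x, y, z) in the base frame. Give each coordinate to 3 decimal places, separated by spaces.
4.428 8.330 0.000

after link 1: o_1 = (-2.5000, 4.3301, 0.0000)
after link 2: o_2 = (0.9641, 6.3301, 0.0000)
after link 3: o_3 = (4.4282, 8.3301, 0.0000)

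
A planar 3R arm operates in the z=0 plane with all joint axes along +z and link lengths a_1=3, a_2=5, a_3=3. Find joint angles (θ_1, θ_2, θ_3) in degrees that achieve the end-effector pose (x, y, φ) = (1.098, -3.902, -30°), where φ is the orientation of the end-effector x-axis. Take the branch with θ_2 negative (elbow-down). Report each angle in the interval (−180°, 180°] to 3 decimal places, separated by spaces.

wrist centre = target − a_3·(cos φ, sin φ) = (-1.5001, -2.4020)
cos θ_2 = (8.0198−3²−5²)/(2·3·5) = -0.8660; θ_2 = -149.9977° (elbow-down)
β = atan2(-2.4020,-1.5001) = -121.9852°; ψ = atan2(-2.5002,-1.3300) = -118.0118°
θ_1 = β − ψ = -3.9734°
θ_3 = φ − θ_1 − θ_2 = 123.9711° (wrapped to (-180°,180°])

-3.973 -149.998 123.971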